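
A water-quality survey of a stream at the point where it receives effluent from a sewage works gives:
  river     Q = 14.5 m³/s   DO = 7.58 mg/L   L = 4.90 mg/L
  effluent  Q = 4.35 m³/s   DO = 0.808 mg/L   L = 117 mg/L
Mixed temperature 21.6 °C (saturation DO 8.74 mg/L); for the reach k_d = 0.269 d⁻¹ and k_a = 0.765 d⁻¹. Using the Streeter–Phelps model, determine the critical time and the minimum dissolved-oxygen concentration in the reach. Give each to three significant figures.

t_c ≈ 1.75 d; minimum DO ≈ 1.98 mg/L

Mixed DO = (14.5×7.58 + 4.35×0.808)/(14.5+4.35) = 113.4/18.85 = 6.017 mg/L.
Mixed L₀ = (14.5×4.90 + 4.35×117)/(18.85) = 580.0/18.85 = 30.77 mg/L.
Initial deficit D₀ = C_s − DO₀ = 8.74 − 6.017 = 2.723 mg/L.
t_c = (1/0.4960) ln[(0.765/0.269)(1 − 2.723×0.4960/(0.269×30.77))] = 2.016 × ln(2.380) = 1.748 d.
D_c = (0.269/0.765) × 30.77 × e^(−0.269×1.748) = 0.3516 × 30.77 × 0.6249 = 6.761 mg/L.
Minimum DO = 8.74 − 6.761 = 1.979 mg/L.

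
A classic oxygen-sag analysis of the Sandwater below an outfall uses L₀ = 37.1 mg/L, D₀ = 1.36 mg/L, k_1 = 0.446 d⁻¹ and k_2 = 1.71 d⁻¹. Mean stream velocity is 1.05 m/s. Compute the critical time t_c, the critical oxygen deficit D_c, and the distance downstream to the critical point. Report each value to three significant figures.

With k_2/k_1 = 3.834 and 1 − D₀(k_2−k_1)/(k_1 L₀) = 0.8961,
t_c = ln(3.834 × 0.8961) / (1.71 − 0.446) = ln(3.436) / 1.264 = 1.234/1.264 = 0.9765 d.
L(t_c) = L₀ e^(−k_1 t_c) = 37.1 × 0.6469 = 24.00 mg/L, and at the critical point k_2 D_c = k_1 L, so D_c = (0.446/1.71) × 24.00 = 6.260 mg/L.
x_c = v t_c = 1.05 m/s × 0.9765 d × 86400 s/d = 88580 m ≈ 88.6 km.

t_c ≈ 0.976 d; D_c ≈ 6.26 mg/L; x_c ≈ 88.6 km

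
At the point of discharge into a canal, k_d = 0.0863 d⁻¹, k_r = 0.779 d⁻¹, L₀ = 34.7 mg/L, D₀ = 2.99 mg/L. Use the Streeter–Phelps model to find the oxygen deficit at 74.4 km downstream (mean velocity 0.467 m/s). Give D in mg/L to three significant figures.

D ≈ 3.37 mg/L

Travel time t = x/v = 74.4 km / (0.467 m/s) = 74400 m / 0.467 m/s = 159300 s = 1.844 d.
k_d L₀/(k_r−k_d) = 0.0863×34.7/(0.779−0.0863) = 2.995/0.6927 = 4.323 mg/L.
e^(−k_d t) = e^(−0.0863×1.844) = 0.8529; e^(−k_r t) = e^(−0.779×1.844) = 0.2378.
D = 4.323 × (0.8529 − 0.2378) + 2.99 × 0.2378 = 2.659 + 0.7110 = 3.370 mg/L.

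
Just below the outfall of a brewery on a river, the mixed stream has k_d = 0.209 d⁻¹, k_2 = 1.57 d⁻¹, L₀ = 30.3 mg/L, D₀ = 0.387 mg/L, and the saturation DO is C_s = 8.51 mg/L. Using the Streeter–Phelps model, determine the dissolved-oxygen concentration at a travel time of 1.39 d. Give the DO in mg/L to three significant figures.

DO ≈ 5.51 mg/L

k_d L₀/(k_2−k_d) = 0.209×30.3/(1.57−0.209) = 6.333/1.361 = 4.653 mg/L.
e^(−k_d t) = e^(−0.209×1.390) = 0.7479; e^(−k_2 t) = e^(−1.57×1.390) = 0.1128.
D = 4.653 × (0.7479 − 0.1128) + 0.387 × 0.1128 = 2.955 + 0.04365 = 2.999 mg/L.
DO = C_s − D = 8.51 − 2.999 = 5.511 mg/L.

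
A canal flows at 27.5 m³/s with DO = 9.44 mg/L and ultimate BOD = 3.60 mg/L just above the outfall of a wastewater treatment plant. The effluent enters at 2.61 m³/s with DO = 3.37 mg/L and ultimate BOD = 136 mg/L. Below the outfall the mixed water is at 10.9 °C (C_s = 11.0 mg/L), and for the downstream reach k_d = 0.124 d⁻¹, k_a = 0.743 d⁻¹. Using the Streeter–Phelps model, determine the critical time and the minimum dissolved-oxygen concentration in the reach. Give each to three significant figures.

Mixed DO = (27.5×9.44 + 2.61×3.37)/(27.5+2.61) = 268.4/30.11 = 8.914 mg/L.
Mixed L₀ = (27.5×3.60 + 2.61×136)/(30.11) = 454.0/30.11 = 15.08 mg/L.
Initial deficit D₀ = C_s − DO₀ = 11.0 − 8.914 = 2.086 mg/L.
t_c = (1/0.6190) ln[(0.743/0.124)(1 − 2.086×0.6190/(0.124×15.08))] = 1.616 × ln(1.853) = 0.9966 d.
D_c = (0.124/0.743) × 15.08 × e^(−0.124×0.9966) = 0.1669 × 15.08 × 0.8838 = 2.224 mg/L.
Minimum DO = 11.0 − 2.224 = 8.776 mg/L.

t_c ≈ 0.997 d; minimum DO ≈ 8.78 mg/L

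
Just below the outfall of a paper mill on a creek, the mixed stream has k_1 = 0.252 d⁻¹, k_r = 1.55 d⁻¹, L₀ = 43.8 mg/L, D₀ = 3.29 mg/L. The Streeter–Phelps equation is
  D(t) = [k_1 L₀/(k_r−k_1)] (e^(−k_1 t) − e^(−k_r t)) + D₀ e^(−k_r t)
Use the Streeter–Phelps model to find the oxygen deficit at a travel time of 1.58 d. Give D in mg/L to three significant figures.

k_1 L₀/(k_r−k_1) = 0.252×43.8/(1.55−0.252) = 11.04/1.298 = 8.504 mg/L.
e^(−k_1 t) = e^(−0.252×1.580) = 0.6716; e^(−k_r t) = e^(−1.55×1.580) = 0.08638.
D = 8.504 × (0.6716 − 0.08638) + 3.29 × 0.08638 = 4.976 + 0.2842 = 5.260 mg/L.

D ≈ 5.26 mg/L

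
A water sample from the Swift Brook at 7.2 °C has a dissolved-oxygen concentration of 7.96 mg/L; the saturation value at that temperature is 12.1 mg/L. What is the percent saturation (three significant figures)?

65.8 % saturation

% saturation = C/C_s × 100 = 7.96/12.1 × 100 = 65.8 %.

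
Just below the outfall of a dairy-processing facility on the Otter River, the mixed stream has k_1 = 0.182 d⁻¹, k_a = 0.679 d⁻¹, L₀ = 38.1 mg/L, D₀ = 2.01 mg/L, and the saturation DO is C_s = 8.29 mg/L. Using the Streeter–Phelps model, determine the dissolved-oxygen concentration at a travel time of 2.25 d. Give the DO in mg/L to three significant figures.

k_1 L₀/(k_a−k_1) = 0.182×38.1/(0.679−0.182) = 6.934/0.4970 = 13.95 mg/L.
e^(−k_1 t) = e^(−0.182×2.250) = 0.6640; e^(−k_a t) = e^(−0.679×2.250) = 0.2170.
D = 13.95 × (0.6640 − 0.2170) + 2.01 × 0.2170 = 6.236 + 0.4362 = 6.672 mg/L.
DO = C_s − D = 8.29 − 6.672 = 1.618 mg/L.

DO ≈ 1.62 mg/L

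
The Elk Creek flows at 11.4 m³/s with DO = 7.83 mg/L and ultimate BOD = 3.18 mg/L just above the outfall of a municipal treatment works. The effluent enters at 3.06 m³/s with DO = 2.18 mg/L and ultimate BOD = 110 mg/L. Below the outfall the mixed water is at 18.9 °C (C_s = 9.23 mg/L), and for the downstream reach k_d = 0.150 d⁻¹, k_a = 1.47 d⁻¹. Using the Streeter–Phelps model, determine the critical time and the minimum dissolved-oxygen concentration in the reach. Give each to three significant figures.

t_c ≈ 0.0850 d; minimum DO ≈ 6.63 mg/L

Mixed DO = (11.4×7.83 + 3.06×2.18)/(11.4+3.06) = 95.93/14.46 = 6.634 mg/L.
Mixed L₀ = (11.4×3.18 + 3.06×110)/(14.46) = 372.9/14.46 = 25.79 mg/L.
Initial deficit D₀ = C_s − DO₀ = 9.23 − 6.634 = 2.596 mg/L.
t_c = (1/1.320) ln[(1.47/0.150)(1 − 2.596×1.320/(0.150×25.79))] = 0.7576 × ln(1.119) = 0.08496 d.
D_c = (0.150/1.47) × 25.79 × e^(−0.150×0.08496) = 0.1020 × 25.79 × 0.9873 = 2.598 mg/L.
Minimum DO = 9.23 − 2.598 = 6.632 mg/L.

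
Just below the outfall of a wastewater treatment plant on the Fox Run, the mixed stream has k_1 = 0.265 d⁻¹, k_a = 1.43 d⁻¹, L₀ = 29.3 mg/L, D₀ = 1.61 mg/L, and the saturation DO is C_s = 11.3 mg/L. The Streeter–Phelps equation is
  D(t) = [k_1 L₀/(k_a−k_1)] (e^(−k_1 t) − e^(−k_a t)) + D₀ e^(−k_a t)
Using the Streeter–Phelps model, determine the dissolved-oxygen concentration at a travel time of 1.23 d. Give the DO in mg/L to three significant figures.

k_1 L₀/(k_a−k_1) = 0.265×29.3/(1.43−0.265) = 7.765/1.165 = 6.665 mg/L.
e^(−k_1 t) = e^(−0.265×1.230) = 0.7218; e^(−k_a t) = e^(−1.43×1.230) = 0.1722.
D = 6.665 × (0.7218 − 0.1722) + 1.61 × 0.1722 = 3.663 + 0.2773 = 3.940 mg/L.
DO = C_s − D = 11.3 − 3.940 = 7.360 mg/L.

DO ≈ 7.36 mg/L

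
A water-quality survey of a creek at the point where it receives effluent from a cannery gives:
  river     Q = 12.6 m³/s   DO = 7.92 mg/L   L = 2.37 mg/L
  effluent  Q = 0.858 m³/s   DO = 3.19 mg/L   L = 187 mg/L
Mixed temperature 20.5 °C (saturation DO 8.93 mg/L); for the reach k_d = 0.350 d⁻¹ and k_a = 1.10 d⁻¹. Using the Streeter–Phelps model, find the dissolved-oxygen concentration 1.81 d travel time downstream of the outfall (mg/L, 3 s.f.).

DO ≈ 6.15 mg/L

Mixed DO = (12.6×7.92 + 0.858×3.19)/(12.6+0.858) = 102.5/13.46 = 7.618 mg/L.
Mixed L₀ = (12.6×2.37 + 0.858×187)/(13.46) = 190.3/13.46 = 14.14 mg/L.
Initial deficit D₀ = C_s − DO₀ = 8.93 − 7.618 = 1.312 mg/L.
D(1.81) = [0.350×14.14/(1.10−0.350)](e^(−0.350×1.81) − e^(−1.10×1.81)) + 1.312 e^(−1.10×1.81)
= 6.599 × (0.5307 − 0.1366) + 1.312 × 0.1366 = 2.780 mg/L.
DO = 8.93 − 2.780 = 6.150 mg/L.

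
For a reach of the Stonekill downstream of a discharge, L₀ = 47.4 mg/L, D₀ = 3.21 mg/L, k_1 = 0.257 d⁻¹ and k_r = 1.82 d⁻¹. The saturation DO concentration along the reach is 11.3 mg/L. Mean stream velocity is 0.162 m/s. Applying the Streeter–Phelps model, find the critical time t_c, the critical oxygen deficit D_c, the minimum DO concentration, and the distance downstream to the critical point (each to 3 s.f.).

t_c = [1/(k_r−k_1)] ln[(k_r/k_1)(1 − D₀(k_r−k_1)/(k_1 L₀))]
= [1/(1.82−0.257)] ln[(1.82/0.257)(1 − 3.21×1.563/(0.257×47.4))]
= (1/1.563) ln[7.082 × 0.5881] = 0.6398 × ln(4.165) = 0.6398 × 1.427 = 0.9128 d.
L(t_c) = L₀ e^(−k_1 t_c) = 47.4 × 0.7909 = 37.49 mg/L, and at the critical point k_r D_c = k_1 L, so D_c = (0.257/1.82) × 37.49 = 5.294 mg/L.
Minimum DO = C_s − D_c = 11.3 − 5.294 = 6.006 mg/L.
x_c = v t_c = 0.162 m/s × 0.9128 d × 86400 s/d = 12780 m ≈ 12.8 km.

t_c ≈ 0.913 d; D_c ≈ 5.29 mg/L; min DO ≈ 6.01 mg/L; x_c ≈ 12.8 km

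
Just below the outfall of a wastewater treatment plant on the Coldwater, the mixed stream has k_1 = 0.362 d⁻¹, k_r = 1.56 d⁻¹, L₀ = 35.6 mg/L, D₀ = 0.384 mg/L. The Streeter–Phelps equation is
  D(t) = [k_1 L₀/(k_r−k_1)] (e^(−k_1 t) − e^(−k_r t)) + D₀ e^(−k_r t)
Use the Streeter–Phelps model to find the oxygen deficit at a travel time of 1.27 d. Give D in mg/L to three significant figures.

k_1 L₀/(k_r−k_1) = 0.362×35.6/(1.56−0.362) = 12.89/1.198 = 10.76 mg/L.
e^(−k_1 t) = e^(−0.362×1.270) = 0.6314; e^(−k_r t) = e^(−1.56×1.270) = 0.1379.
D = 10.76 × (0.6314 − 0.1379) + 0.384 × 0.1379 = 5.309 + 0.05296 = 5.362 mg/L.

D ≈ 5.36 mg/L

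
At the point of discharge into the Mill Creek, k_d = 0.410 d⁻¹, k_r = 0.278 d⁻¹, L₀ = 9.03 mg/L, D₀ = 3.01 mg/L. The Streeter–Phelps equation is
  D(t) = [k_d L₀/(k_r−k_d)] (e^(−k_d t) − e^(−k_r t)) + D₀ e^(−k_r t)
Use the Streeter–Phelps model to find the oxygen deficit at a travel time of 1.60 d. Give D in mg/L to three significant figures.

D ≈ 5.35 mg/L

k_d L₀/(k_r−k_d) = 0.410×9.03/(0.278−0.410) = 3.702/-0.1320 = -28.05 mg/L.
e^(−k_d t) = e^(−0.410×1.600) = 0.5189; e^(−k_r t) = e^(−0.278×1.600) = 0.6410.
D = -28.05 × (0.5189 − 0.6410) + 3.01 × 0.6410 = 3.423 + 1.929 = 5.352 mg/L.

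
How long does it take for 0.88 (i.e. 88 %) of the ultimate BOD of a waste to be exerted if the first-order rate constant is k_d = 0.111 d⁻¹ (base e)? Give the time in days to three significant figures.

y/L₀ = 1 − e^(−k_d t) = 0.88 ⇒ e^(−k_d t) = 0.120
t = −ln(0.120) / 0.111 = 2.120 / 0.111 = 19.10 d.

t ≈ 19.1 d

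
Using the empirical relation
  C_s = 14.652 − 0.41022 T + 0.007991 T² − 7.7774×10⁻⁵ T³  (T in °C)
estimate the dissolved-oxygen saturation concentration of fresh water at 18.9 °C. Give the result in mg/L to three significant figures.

C_s ≈ 9.23 mg/L

C_s = 14.652 − 0.41022×18.9 + 0.007991×18.9² − 7.7774×10⁻⁵×18.9³ = 9.228 mg/L.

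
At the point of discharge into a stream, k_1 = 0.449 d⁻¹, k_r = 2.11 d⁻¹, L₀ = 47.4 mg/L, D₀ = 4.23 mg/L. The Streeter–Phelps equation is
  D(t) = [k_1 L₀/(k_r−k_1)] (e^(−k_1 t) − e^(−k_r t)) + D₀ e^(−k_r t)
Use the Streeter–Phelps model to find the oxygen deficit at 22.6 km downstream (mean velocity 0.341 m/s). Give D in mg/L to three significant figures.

Travel time t = x/v = 22.6 km / (0.341 m/s) = 22600 m / 0.341 m/s = 66280 s = 0.7671 d.
k_1 L₀/(k_r−k_1) = 0.449×47.4/(2.11−0.449) = 21.28/1.661 = 12.81 mg/L.
e^(−k_1 t) = e^(−0.449×0.7671) = 0.7086; e^(−k_r t) = e^(−2.11×0.7671) = 0.1982.
D = 12.81 × (0.7086 − 0.1982) + 4.23 × 0.1982 = 6.540 + 0.8383 = 7.379 mg/L.

D ≈ 7.38 mg/L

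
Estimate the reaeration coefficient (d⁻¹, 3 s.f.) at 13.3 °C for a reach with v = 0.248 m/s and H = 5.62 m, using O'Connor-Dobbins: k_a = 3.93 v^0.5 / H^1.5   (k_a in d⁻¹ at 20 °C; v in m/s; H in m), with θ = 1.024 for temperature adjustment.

k_a ≈ 0.125 d⁻¹

k_a(20) = 3.93 × 0.248^0.5 / 5.62^1.5 = 3.93 × 0.4980 / 13.32 = 0.1469 d⁻¹.
k_a(13.3) = 0.1469 × 1.024^(13.3−20) = 0.1469 × 0.8531 = 0.1253 d⁻¹.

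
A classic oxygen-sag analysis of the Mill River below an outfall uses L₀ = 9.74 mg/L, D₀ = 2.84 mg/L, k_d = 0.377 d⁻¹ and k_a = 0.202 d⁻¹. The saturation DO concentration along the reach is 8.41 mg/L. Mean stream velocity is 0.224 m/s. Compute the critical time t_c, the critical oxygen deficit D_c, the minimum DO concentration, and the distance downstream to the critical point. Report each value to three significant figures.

t_c ≈ 2.84 d; D_c ≈ 6.23 mg/L; min DO ≈ 2.18 mg/L; x_c ≈ 55.0 km

t_c = [1/(k_a−k_d)] ln[(k_a/k_d)(1 − D₀(k_a−k_d)/(k_d L₀))]
= [1/(0.202−0.377)] ln[(0.202/0.377)(1 − 2.84×-0.1750/(0.377×9.74))]
= (1/-0.1750) ln[0.5358 × 1.135] = -5.714 × ln(0.6083) = -5.714 × -0.4970 = 2.840 d.
L(t_c) = L₀ e^(−k_d t_c) = 9.74 × 0.3427 = 3.338 mg/L, and at the critical point k_a D_c = k_d L, so D_c = (0.377/0.202) × 3.338 = 6.231 mg/L.
Minimum DO = C_s − D_c = 8.41 − 6.231 = 2.179 mg/L.
x_c = v t_c = 0.224 m/s × 2.840 d × 86400 s/d = 54970 m ≈ 55.0 km.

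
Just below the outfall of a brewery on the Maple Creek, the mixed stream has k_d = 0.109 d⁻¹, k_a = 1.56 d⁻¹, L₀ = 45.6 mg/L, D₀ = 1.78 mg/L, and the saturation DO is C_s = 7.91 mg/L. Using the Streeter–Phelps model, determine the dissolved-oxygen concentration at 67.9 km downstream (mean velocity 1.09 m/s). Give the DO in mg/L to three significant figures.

DO ≈ 5.28 mg/L

Travel time t = x/v = 67.9 km / (1.09 m/s) = 67900 m / 1.09 m/s = 62290 s = 0.7210 d.
k_d L₀/(k_a−k_d) = 0.109×45.6/(1.56−0.109) = 4.970/1.451 = 3.425 mg/L.
e^(−k_d t) = e^(−0.109×0.7210) = 0.9244; e^(−k_a t) = e^(−1.56×0.7210) = 0.3247.
D = 3.425 × (0.9244 − 0.3247) + 1.78 × 0.3247 = 2.054 + 0.5780 = 2.632 mg/L.
DO = C_s − D = 7.91 − 2.632 = 5.278 mg/L.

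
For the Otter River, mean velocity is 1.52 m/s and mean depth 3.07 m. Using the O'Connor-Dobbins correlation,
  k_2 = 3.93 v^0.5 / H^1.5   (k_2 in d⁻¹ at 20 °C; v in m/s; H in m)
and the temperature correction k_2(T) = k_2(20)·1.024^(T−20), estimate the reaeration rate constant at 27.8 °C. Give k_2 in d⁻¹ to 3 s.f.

k_2(20) = 3.93 × 1.52^0.5 / 3.07^1.5 = 3.93 × 1.233 / 5.379 = 0.9008 d⁻¹.
k_2(27.8) = 0.9008 × 1.024^(27.8−20) = 0.9008 × 1.203 = 1.084 d⁻¹.

k_2 ≈ 1.08 d⁻¹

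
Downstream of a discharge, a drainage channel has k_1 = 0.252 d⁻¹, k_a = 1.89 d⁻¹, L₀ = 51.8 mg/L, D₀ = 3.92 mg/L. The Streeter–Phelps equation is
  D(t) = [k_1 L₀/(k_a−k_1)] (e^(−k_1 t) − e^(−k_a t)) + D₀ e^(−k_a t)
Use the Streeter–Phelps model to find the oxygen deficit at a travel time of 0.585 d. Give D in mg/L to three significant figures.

k_1 L₀/(k_a−k_1) = 0.252×51.8/(1.89−0.252) = 13.05/1.638 = 7.969 mg/L.
e^(−k_1 t) = e^(−0.252×0.5850) = 0.8629; e^(−k_a t) = e^(−1.89×0.5850) = 0.3310.
D = 7.969 × (0.8629 − 0.3310) + 3.92 × 0.3310 = 4.239 + 1.298 = 5.537 mg/L.

D ≈ 5.54 mg/L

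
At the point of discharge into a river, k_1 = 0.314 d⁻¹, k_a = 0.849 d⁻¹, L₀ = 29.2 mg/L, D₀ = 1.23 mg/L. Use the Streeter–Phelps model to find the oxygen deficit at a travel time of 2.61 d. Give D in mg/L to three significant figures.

k_1 L₀/(k_a−k_1) = 0.314×29.2/(0.849−0.314) = 9.169/0.5350 = 17.14 mg/L.
e^(−k_1 t) = e^(−0.314×2.610) = 0.4406; e^(−k_a t) = e^(−0.849×2.610) = 0.1091.
D = 17.14 × (0.4406 − 0.1091) + 1.23 × 0.1091 = 5.683 + 0.1341 = 5.817 mg/L.

D ≈ 5.82 mg/L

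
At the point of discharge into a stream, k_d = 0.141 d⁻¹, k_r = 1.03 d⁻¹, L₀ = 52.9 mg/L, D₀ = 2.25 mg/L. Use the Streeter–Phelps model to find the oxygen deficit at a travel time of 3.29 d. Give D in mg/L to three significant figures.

k_d L₀/(k_r−k_d) = 0.141×52.9/(1.03−0.141) = 7.459/0.8890 = 8.390 mg/L.
e^(−k_d t) = e^(−0.141×3.290) = 0.6288; e^(−k_r t) = e^(−1.03×3.290) = 0.03375.
D = 8.390 × (0.6288 − 0.03375) + 2.25 × 0.03375 = 4.993 + 0.07594 = 5.069 mg/L.

D ≈ 5.07 mg/L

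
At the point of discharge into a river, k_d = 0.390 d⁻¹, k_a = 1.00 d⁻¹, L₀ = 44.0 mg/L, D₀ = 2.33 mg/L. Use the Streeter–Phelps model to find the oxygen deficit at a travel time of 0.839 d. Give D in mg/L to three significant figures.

k_d L₀/(k_a−k_d) = 0.390×44.0/(1.00−0.390) = 17.16/0.6100 = 28.13 mg/L.
e^(−k_d t) = e^(−0.390×0.8390) = 0.7209; e^(−k_a t) = e^(−1.00×0.8390) = 0.4321.
D = 28.13 × (0.7209 − 0.4321) + 2.33 × 0.4321 = 8.124 + 1.007 = 9.131 mg/L.

D ≈ 9.13 mg/L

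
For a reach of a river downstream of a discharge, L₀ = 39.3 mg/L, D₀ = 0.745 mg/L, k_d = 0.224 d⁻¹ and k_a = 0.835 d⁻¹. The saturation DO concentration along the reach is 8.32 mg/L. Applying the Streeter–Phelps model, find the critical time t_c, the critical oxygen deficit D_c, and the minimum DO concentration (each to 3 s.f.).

t_c ≈ 2.07 d; D_c ≈ 6.64 mg/L; min DO ≈ 1.68 mg/L

With k_a/k_d = 3.728 and 1 − D₀(k_a−k_d)/(k_d L₀) = 0.9483,
t_c = ln(3.728 × 0.9483) / (0.835 − 0.224) = ln(3.535) / 0.6110 = 1.263/0.6110 = 2.067 d.
L(t_c) = L₀ e^(−k_d t_c) = 39.3 × 0.6294 = 24.74 mg/L, and at the critical point k_a D_c = k_d L, so D_c = (0.224/0.835) × 24.74 = 6.636 mg/L.
Minimum DO = C_s − D_c = 8.32 − 6.636 = 1.684 mg/L.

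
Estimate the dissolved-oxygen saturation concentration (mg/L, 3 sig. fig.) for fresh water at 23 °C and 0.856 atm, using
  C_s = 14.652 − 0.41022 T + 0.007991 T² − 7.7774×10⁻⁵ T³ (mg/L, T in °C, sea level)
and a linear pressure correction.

At sea level: C_s = 14.652 − 0.41022×23 + 0.007991×23² − 7.7774×10⁻⁵×23³ = 8.498 mg/L.
Pressure correction: C_s' = 8.498 × 0.856 = 7.274 mg/L.

C_s ≈ 7.27 mg/L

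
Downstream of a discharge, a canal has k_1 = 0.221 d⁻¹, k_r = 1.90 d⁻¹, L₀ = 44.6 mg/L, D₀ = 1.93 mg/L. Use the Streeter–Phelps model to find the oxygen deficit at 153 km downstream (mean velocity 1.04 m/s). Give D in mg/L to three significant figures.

Travel time t = x/v = 153 km / (1.04 m/s) = 153000 m / 1.04 m/s = 147100 s = 1.703 d.
k_1 L₀/(k_r−k_1) = 0.221×44.6/(1.90−0.221) = 9.857/1.679 = 5.871 mg/L.
e^(−k_1 t) = e^(−0.221×1.703) = 0.6864; e^(−k_r t) = e^(−1.90×1.703) = 0.03935.
D = 5.871 × (0.6864 − 0.03935) + 1.93 × 0.03935 = 3.798 + 0.07595 = 3.874 mg/L.

D ≈ 3.87 mg/L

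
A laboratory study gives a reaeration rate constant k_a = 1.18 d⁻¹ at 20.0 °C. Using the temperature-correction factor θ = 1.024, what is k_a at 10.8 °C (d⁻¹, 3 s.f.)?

k_a ≈ 0.949 d⁻¹

k_a(T₂) = k_a(T₁) · θ^(T₂−T₁) = 1.18 × 1.024^(10.8−20.0)
= 1.18 × 1.024^-9.20 = 1.18 × 0.8040 = 0.9487 d⁻¹.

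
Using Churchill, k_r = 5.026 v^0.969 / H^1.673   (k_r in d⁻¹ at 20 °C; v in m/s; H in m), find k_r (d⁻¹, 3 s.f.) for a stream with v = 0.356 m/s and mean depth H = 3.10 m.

k_r ≈ 0.278 d⁻¹

k_r = 5.026 × 0.356^0.969 / 3.10^1.673 = 5.026 × 0.3676 / 6.638 = 0.2783 d⁻¹.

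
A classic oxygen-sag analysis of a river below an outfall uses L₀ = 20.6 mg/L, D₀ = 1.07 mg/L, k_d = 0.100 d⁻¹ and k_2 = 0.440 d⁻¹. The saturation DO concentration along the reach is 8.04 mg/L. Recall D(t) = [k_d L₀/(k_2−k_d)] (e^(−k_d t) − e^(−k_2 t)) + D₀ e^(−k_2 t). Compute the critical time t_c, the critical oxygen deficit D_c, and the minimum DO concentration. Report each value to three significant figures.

t_c ≈ 3.79 d; D_c ≈ 3.21 mg/L; min DO ≈ 4.83 mg/L

t_c = [1/(k_2−k_d)] ln[(k_2/k_d)(1 − D₀(k_2−k_d)/(k_d L₀))]
= [1/(0.440−0.100)] ln[(0.440/0.100)(1 − 1.07×0.3400/(0.100×20.6))]
= (1/0.3400) ln[4.400 × 0.8234] = 2.941 × ln(3.623) = 2.941 × 1.287 = 3.786 d.
L(t_c) = L₀ e^(−k_d t_c) = 20.6 × 0.6848 = 14.11 mg/L, and at the critical point k_2 D_c = k_d L, so D_c = (0.100/0.440) × 14.11 = 3.206 mg/L.
Minimum DO = C_s − D_c = 8.04 − 3.206 = 4.834 mg/L.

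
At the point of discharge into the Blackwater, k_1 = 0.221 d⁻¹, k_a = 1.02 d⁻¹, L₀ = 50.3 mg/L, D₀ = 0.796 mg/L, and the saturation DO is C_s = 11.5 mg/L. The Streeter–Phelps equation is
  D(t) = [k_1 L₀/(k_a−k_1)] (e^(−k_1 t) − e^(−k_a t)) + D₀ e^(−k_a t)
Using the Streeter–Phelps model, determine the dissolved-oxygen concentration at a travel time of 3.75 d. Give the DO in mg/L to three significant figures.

DO ≈ 5.71 mg/L

k_1 L₀/(k_a−k_1) = 0.221×50.3/(1.02−0.221) = 11.12/0.7990 = 13.91 mg/L.
e^(−k_1 t) = e^(−0.221×3.750) = 0.4366; e^(−k_a t) = e^(−1.02×3.750) = 0.02182.
D = 13.91 × (0.4366 − 0.02182) + 0.796 × 0.02182 = 5.771 + 0.01737 = 5.788 mg/L.
DO = C_s − D = 11.5 − 5.788 = 5.712 mg/L.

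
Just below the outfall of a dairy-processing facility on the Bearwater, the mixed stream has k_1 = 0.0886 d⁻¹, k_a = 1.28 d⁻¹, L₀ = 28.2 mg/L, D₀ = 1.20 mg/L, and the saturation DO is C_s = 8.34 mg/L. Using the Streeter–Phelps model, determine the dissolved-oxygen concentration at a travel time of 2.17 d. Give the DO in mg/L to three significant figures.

DO ≈ 6.67 mg/L

k_1 L₀/(k_a−k_1) = 0.0886×28.2/(1.28−0.0886) = 2.499/1.191 = 2.097 mg/L.
e^(−k_1 t) = e^(−0.0886×2.170) = 0.8251; e^(−k_a t) = e^(−1.28×2.170) = 0.06219.
D = 2.097 × (0.8251 − 0.06219) + 1.20 × 0.06219 = 1.600 + 0.07463 = 1.675 mg/L.
DO = C_s − D = 8.34 − 1.675 = 6.665 mg/L.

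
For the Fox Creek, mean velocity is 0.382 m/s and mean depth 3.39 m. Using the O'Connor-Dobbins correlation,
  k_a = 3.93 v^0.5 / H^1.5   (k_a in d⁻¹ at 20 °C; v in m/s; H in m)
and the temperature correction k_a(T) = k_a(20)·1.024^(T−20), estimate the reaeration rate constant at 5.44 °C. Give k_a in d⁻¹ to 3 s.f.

k_a ≈ 0.276 d⁻¹

k_a(20) = 3.93 × 0.382^0.5 / 3.39^1.5 = 3.93 × 0.6181 / 6.242 = 0.3892 d⁻¹.
k_a(5.44) = 0.3892 × 1.024^(5.44−20) = 0.3892 × 0.7080 = 0.2755 d⁻¹.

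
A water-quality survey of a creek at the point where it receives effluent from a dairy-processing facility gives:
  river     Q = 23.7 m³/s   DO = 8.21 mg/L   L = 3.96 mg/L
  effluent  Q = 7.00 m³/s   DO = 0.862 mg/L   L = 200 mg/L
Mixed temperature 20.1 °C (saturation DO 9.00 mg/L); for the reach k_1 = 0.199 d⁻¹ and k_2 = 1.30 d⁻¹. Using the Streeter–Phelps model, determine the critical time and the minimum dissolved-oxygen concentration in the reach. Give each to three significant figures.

t_c ≈ 1.41 d; minimum DO ≈ 3.37 mg/L

Mixed DO = (23.7×8.21 + 7.00×0.862)/(23.7+7.00) = 200.6/30.70 = 6.535 mg/L.
Mixed L₀ = (23.7×3.96 + 7.00×200)/(30.70) = 1494/30.70 = 48.66 mg/L.
Initial deficit D₀ = C_s − DO₀ = 9.00 − 6.535 = 2.465 mg/L.
t_c = (1/1.101) ln[(1.30/0.199)(1 − 2.465×1.101/(0.199×48.66))] = 0.9083 × ln(4.701) = 1.406 d.
D_c = (0.199/1.30) × 48.66 × e^(−0.199×1.406) = 0.1531 × 48.66 × 0.7560 = 5.631 mg/L.
Minimum DO = 9.00 − 5.631 = 3.369 mg/L.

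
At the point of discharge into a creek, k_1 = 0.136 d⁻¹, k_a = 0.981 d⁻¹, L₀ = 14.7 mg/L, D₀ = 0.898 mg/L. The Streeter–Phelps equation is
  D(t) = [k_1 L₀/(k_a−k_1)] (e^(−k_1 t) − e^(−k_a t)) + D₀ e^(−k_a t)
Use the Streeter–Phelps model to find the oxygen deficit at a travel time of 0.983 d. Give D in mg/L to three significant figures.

D ≈ 1.51 mg/L

k_1 L₀/(k_a−k_1) = 0.136×14.7/(0.981−0.136) = 1.999/0.8450 = 2.366 mg/L.
e^(−k_1 t) = e^(−0.136×0.9830) = 0.8749; e^(−k_a t) = e^(−0.981×0.9830) = 0.3812.
D = 2.366 × (0.8749 − 0.3812) + 0.898 × 0.3812 = 1.168 + 0.3424 = 1.510 mg/L.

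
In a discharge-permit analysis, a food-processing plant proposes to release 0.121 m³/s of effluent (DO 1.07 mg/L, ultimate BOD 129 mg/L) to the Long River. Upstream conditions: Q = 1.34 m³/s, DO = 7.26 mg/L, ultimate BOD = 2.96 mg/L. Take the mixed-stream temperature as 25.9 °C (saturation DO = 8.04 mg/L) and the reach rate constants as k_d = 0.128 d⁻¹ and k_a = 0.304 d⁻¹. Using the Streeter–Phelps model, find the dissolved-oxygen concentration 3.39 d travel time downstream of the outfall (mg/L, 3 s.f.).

Mixed DO = (1.34×7.26 + 0.121×1.07)/(1.34+0.121) = 9.858/1.461 = 6.747 mg/L.
Mixed L₀ = (1.34×2.96 + 0.121×129)/(1.461) = 19.58/1.461 = 13.40 mg/L.
Initial deficit D₀ = C_s − DO₀ = 8.04 − 6.747 = 1.293 mg/L.
D(3.39) = [0.128×13.40/(0.304−0.128)](e^(−0.128×3.39) − e^(−0.304×3.39)) + 1.293 e^(−0.304×3.39)
= 9.744 × (0.6480 − 0.3568) + 1.293 × 0.3568 = 3.298 mg/L.
DO = 8.04 − 3.298 = 4.742 mg/L.

DO ≈ 4.74 mg/L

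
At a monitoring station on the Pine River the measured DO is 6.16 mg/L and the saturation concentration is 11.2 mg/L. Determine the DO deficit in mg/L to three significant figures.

D = C_s − C = 11.2 − 6.16 = 5.04 mg/L.

D ≈ 5.04 mg/L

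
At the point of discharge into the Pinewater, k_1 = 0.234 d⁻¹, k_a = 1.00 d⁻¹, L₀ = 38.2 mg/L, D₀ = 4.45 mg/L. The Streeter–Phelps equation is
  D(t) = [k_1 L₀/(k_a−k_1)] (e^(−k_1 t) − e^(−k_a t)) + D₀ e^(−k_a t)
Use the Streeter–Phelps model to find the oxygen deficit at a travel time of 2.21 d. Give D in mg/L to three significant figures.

D ≈ 6.17 mg/L

k_1 L₀/(k_a−k_1) = 0.234×38.2/(1.00−0.234) = 8.939/0.7660 = 11.67 mg/L.
e^(−k_1 t) = e^(−0.234×2.210) = 0.5962; e^(−k_a t) = e^(−1.00×2.210) = 0.1097.
D = 11.67 × (0.5962 − 0.1097) + 4.45 × 0.1097 = 5.677 + 0.4882 = 6.166 mg/L.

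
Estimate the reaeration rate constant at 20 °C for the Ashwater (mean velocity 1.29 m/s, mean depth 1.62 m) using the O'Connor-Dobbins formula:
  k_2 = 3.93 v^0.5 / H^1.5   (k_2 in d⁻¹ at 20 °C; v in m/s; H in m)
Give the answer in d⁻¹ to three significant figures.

k_2 = 3.93 × 1.29^0.5 / 1.62^1.5 = 3.93 × 1.136 / 2.062 = 2.165 d⁻¹.

k_2 ≈ 2.16 d⁻¹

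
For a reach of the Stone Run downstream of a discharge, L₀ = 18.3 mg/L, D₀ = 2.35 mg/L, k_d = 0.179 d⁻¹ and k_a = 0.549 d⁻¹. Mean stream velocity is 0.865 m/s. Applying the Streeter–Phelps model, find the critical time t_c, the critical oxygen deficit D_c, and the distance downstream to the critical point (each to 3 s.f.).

t_c ≈ 2.20 d; D_c ≈ 4.03 mg/L; x_c ≈ 164 km

With k_a/k_d = 3.067 and 1 − D₀(k_a−k_d)/(k_d L₀) = 0.7346,
t_c = ln(3.067 × 0.7346) / (0.549 − 0.179) = ln(2.253) / 0.3700 = 0.8122/0.3700 = 2.195 d.
L(t_c) = L₀ e^(−k_d t_c) = 18.3 × 0.6751 = 12.35 mg/L, and at the critical point k_a D_c = k_d L, so D_c = (0.179/0.549) × 12.35 = 4.028 mg/L.
x_c = v t_c = 0.865 m/s × 2.195 d × 86400 s/d = 164100 m ≈ 164 km.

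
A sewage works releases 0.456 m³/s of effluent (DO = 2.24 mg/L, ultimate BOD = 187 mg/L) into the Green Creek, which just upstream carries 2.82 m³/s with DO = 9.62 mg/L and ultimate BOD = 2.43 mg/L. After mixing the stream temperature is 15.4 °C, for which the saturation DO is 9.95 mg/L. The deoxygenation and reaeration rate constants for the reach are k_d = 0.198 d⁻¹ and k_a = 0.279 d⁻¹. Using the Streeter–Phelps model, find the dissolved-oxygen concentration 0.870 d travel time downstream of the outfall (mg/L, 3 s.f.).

DO ≈ 4.95 mg/L

Mixed DO = (2.82×9.62 + 0.456×2.24)/(2.82+0.456) = 28.15/3.276 = 8.593 mg/L.
Mixed L₀ = (2.82×2.43 + 0.456×187)/(3.276) = 92.12/3.276 = 28.12 mg/L.
Initial deficit D₀ = C_s − DO₀ = 9.95 − 8.593 = 1.357 mg/L.
D(0.870) = [0.198×28.12/(0.279−0.198)](e^(−0.198×0.870) − e^(−0.279×0.870)) + 1.357 e^(−0.279×0.870)
= 68.74 × (0.8418 − 0.7845) + 1.357 × 0.7845 = 5.002 mg/L.
DO = 9.95 − 5.002 = 4.948 mg/L.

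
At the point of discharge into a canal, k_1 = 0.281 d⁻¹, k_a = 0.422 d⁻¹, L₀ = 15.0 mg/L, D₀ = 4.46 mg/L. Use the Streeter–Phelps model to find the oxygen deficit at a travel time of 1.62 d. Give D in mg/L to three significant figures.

D ≈ 6.12 mg/L

k_1 L₀/(k_a−k_1) = 0.281×15.0/(0.422−0.281) = 4.215/0.1410 = 29.89 mg/L.
e^(−k_1 t) = e^(−0.281×1.620) = 0.6343; e^(−k_a t) = e^(−0.422×1.620) = 0.5048.
D = 29.89 × (0.6343 − 0.5048) + 4.46 × 0.5048 = 3.872 + 2.251 = 6.123 mg/L.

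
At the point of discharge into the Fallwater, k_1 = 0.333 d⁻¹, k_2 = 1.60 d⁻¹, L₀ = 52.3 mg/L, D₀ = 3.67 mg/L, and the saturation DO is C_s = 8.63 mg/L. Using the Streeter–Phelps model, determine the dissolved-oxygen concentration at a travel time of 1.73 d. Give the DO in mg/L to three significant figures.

DO ≈ 1.54 mg/L

k_1 L₀/(k_2−k_1) = 0.333×52.3/(1.60−0.333) = 17.42/1.267 = 13.75 mg/L.
e^(−k_1 t) = e^(−0.333×1.730) = 0.5621; e^(−k_2 t) = e^(−1.60×1.730) = 0.06279.
D = 13.75 × (0.5621 − 0.06279) + 3.67 × 0.06279 = 6.863 + 0.2304 = 7.094 mg/L.
DO = C_s − D = 8.63 − 7.094 = 1.536 mg/L.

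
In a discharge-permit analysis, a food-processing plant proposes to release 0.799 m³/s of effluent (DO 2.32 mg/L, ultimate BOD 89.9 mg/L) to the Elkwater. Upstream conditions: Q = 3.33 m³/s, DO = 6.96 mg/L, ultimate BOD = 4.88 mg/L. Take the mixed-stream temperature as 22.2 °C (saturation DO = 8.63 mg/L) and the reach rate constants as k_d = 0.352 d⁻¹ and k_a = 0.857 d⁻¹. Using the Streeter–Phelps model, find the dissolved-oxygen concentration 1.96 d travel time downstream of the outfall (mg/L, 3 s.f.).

Mixed DO = (3.33×6.96 + 0.799×2.32)/(3.33+0.799) = 25.03/4.129 = 6.062 mg/L.
Mixed L₀ = (3.33×4.88 + 0.799×89.9)/(4.129) = 88.08/4.129 = 21.33 mg/L.
Initial deficit D₀ = C_s − DO₀ = 8.63 − 6.062 = 2.568 mg/L.
D(1.96) = [0.352×21.33/(0.857−0.352)](e^(−0.352×1.96) − e^(−0.857×1.96)) + 2.568 e^(−0.857×1.96)
= 14.87 × (0.5016 − 0.1864) + 2.568 × 0.1864 = 5.165 mg/L.
DO = 8.63 − 5.165 = 3.465 mg/L.

DO ≈ 3.46 mg/L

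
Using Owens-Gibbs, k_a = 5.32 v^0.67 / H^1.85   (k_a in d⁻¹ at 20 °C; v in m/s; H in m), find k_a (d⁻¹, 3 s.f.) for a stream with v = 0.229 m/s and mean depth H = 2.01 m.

k_a = 5.32 × 0.229^0.67 / 2.01^1.85 = 5.32 × 0.3725 / 3.638 = 0.5446 d⁻¹.

k_a ≈ 0.545 d⁻¹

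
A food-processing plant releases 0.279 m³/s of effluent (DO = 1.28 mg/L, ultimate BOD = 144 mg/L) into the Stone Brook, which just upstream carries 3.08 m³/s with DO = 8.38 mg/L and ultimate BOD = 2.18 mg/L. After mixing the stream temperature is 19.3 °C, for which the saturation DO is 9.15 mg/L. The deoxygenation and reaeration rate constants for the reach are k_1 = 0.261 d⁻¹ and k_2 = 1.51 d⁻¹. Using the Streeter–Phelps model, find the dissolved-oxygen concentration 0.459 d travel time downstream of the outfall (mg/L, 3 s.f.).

Mixed DO = (3.08×8.38 + 0.279×1.28)/(3.08+0.279) = 26.17/3.359 = 7.790 mg/L.
Mixed L₀ = (3.08×2.18 + 0.279×144)/(3.359) = 46.89/3.359 = 13.96 mg/L.
Initial deficit D₀ = C_s − DO₀ = 9.15 − 7.790 = 1.360 mg/L.
D(0.459) = [0.261×13.96/(1.51−0.261)](e^(−0.261×0.459) − e^(−1.51×0.459)) + 1.360 e^(−1.51×0.459)
= 2.917 × (0.8871 − 0.5000) + 1.360 × 0.5000 = 1.809 mg/L.
DO = 9.15 − 1.809 = 7.341 mg/L.

DO ≈ 7.34 mg/L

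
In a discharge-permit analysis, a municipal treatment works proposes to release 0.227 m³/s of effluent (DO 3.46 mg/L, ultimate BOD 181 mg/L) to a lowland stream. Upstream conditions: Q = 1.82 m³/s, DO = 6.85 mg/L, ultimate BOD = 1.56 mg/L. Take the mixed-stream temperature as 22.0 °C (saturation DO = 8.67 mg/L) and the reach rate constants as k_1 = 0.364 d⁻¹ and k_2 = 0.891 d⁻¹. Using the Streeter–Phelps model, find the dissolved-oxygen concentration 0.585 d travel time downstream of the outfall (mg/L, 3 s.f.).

Mixed DO = (1.82×6.85 + 0.227×3.46)/(1.82+0.227) = 13.25/2.047 = 6.474 mg/L.
Mixed L₀ = (1.82×1.56 + 0.227×181)/(2.047) = 43.93/2.047 = 21.46 mg/L.
Initial deficit D₀ = C_s − DO₀ = 8.67 − 6.474 = 2.196 mg/L.
D(0.585) = [0.364×21.46/(0.891−0.364)](e^(−0.364×0.585) − e^(−0.891×0.585)) + 2.196 e^(−0.891×0.585)
= 14.82 × (0.8082 − 0.5938) + 2.196 × 0.5938 = 4.482 mg/L.
DO = 8.67 − 4.482 = 4.188 mg/L.

DO ≈ 4.19 mg/L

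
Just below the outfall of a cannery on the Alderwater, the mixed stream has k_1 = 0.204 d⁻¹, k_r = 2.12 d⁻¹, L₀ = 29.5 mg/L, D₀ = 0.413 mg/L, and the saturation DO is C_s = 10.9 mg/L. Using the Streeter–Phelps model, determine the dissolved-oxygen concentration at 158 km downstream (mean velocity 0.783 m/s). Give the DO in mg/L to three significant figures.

Travel time t = x/v = 158 km / (0.783 m/s) = 158000 m / 0.783 m/s = 201800 s = 2.336 d.
k_1 L₀/(k_r−k_1) = 0.204×29.5/(2.12−0.204) = 6.018/1.916 = 3.141 mg/L.
e^(−k_1 t) = e^(−0.204×2.336) = 0.6210; e^(−k_r t) = e^(−2.12×2.336) = 0.007074.
D = 3.141 × (0.6210 − 0.007074) + 0.413 × 0.007074 = 1.928 + 0.002922 = 1.931 mg/L.
DO = C_s − D = 10.9 − 1.931 = 8.969 mg/L.

DO ≈ 8.97 mg/L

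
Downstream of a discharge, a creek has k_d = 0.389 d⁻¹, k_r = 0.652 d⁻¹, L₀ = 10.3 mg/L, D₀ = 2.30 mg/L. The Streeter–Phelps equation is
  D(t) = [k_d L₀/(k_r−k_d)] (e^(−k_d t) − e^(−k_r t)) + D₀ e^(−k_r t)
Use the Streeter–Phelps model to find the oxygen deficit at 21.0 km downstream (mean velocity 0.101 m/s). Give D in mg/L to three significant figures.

Travel time t = x/v = 21.0 km / (0.101 m/s) = 21000 m / 0.101 m/s = 207900 s = 2.406 d.
k_d L₀/(k_r−k_d) = 0.389×10.3/(0.652−0.389) = 4.007/0.2630 = 15.23 mg/L.
e^(−k_d t) = e^(−0.389×2.406) = 0.3921; e^(−k_r t) = e^(−0.652×2.406) = 0.2082.
D = 15.23 × (0.3921 − 0.2082) + 2.30 × 0.2082 = 2.802 + 0.4790 = 3.281 mg/L.

D ≈ 3.28 mg/L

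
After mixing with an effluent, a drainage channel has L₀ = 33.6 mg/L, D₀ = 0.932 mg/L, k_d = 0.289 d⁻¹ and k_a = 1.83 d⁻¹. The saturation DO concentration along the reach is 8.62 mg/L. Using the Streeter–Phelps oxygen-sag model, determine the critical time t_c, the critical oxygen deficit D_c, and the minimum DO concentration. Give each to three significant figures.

t_c ≈ 1.09 d; D_c ≈ 3.87 mg/L; min DO ≈ 4.75 mg/L

With k_a/k_d = 6.332 and 1 − D₀(k_a−k_d)/(k_d L₀) = 0.8521,
t_c = ln(6.332 × 0.8521) / (1.83 − 0.289) = ln(5.396) / 1.541 = 1.686/1.541 = 1.094 d.
L(t_c) = L₀ e^(−k_d t_c) = 33.6 × 0.7290 = 24.49 mg/L, and at the critical point k_a D_c = k_d L, so D_c = (0.289/1.83) × 24.49 = 3.868 mg/L.
Minimum DO = C_s − D_c = 8.62 − 3.868 = 4.752 mg/L.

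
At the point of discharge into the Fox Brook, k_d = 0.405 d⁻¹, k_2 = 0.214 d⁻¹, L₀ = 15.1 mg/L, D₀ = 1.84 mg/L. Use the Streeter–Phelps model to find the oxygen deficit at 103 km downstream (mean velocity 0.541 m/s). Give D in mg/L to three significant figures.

Travel time t = x/v = 103 km / (0.541 m/s) = 103000 m / 0.541 m/s = 190400 s = 2.204 d.
k_d L₀/(k_2−k_d) = 0.405×15.1/(0.214−0.405) = 6.115/-0.1910 = -32.02 mg/L.
e^(−k_d t) = e^(−0.405×2.204) = 0.4097; e^(−k_2 t) = e^(−0.214×2.204) = 0.6240.
D = -32.02 × (0.4097 − 0.6240) + 1.84 × 0.6240 = 6.864 + 1.148 = 8.012 mg/L.

D ≈ 8.01 mg/L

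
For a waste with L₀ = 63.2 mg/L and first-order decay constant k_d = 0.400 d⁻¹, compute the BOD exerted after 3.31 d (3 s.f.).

y_t = L₀(1 − e^(−k_d t)) = 63.2 × (1 − e^(−0.400×3.31))
= 63.2 × (1 − 0.2661) = 63.2 × 0.7339 = 46.38 mg/L.

y ≈ 46.4 mg/L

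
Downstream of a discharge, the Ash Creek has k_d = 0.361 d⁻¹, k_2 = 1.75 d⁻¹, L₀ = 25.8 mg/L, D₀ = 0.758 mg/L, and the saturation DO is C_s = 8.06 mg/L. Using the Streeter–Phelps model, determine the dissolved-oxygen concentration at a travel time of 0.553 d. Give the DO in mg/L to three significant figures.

DO ≈ 4.83 mg/L

k_d L₀/(k_2−k_d) = 0.361×25.8/(1.75−0.361) = 9.314/1.389 = 6.705 mg/L.
e^(−k_d t) = e^(−0.361×0.5530) = 0.8190; e^(−k_2 t) = e^(−1.75×0.5530) = 0.3799.
D = 6.705 × (0.8190 − 0.3799) + 0.758 × 0.3799 = 2.944 + 0.2880 = 3.232 mg/L.
DO = C_s − D = 8.06 − 3.232 = 4.828 mg/L.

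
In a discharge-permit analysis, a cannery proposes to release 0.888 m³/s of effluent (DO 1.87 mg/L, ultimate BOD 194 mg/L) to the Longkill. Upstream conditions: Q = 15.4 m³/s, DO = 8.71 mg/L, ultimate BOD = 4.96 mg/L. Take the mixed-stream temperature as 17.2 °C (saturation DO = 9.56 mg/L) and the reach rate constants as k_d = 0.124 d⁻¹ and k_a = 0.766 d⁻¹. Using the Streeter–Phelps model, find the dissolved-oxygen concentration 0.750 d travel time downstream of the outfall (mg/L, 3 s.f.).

DO ≈ 7.84 mg/L

Mixed DO = (15.4×8.71 + 0.888×1.87)/(15.4+0.888) = 135.8/16.29 = 8.337 mg/L.
Mixed L₀ = (15.4×4.96 + 0.888×194)/(16.29) = 248.7/16.29 = 15.27 mg/L.
Initial deficit D₀ = C_s − DO₀ = 9.56 − 8.337 = 1.223 mg/L.
D(0.750) = [0.124×15.27/(0.766−0.124)](e^(−0.124×0.750) − e^(−0.766×0.750)) + 1.223 e^(−0.766×0.750)
= 2.949 × (0.9112 − 0.5630) + 1.223 × 0.5630 = 1.715 mg/L.
DO = 9.56 − 1.715 = 7.845 mg/L.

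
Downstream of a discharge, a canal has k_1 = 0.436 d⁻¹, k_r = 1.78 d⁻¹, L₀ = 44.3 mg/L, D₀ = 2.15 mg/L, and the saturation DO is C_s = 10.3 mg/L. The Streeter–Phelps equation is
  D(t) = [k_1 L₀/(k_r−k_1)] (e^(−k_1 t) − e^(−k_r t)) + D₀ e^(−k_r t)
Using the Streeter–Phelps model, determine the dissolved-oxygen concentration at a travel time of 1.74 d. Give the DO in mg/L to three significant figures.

k_1 L₀/(k_r−k_1) = 0.436×44.3/(1.78−0.436) = 19.31/1.344 = 14.37 mg/L.
e^(−k_1 t) = e^(−0.436×1.740) = 0.4683; e^(−k_r t) = e^(−1.78×1.740) = 0.04518.
D = 14.37 × (0.4683 − 0.04518) + 2.15 × 0.04518 = 6.081 + 0.09713 = 6.178 mg/L.
DO = C_s − D = 10.3 − 6.178 = 4.122 mg/L.

DO ≈ 4.12 mg/L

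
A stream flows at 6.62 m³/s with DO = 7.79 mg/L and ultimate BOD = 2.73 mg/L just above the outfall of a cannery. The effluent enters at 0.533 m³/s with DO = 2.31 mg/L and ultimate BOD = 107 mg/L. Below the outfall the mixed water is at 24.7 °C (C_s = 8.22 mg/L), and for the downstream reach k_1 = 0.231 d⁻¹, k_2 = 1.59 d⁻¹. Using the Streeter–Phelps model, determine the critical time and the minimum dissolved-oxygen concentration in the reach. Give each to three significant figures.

t_c ≈ 0.953 d; minimum DO ≈ 7.00 mg/L

Mixed DO = (6.62×7.79 + 0.533×2.31)/(6.62+0.533) = 52.80/7.153 = 7.382 mg/L.
Mixed L₀ = (6.62×2.73 + 0.533×107)/(7.153) = 75.10/7.153 = 10.50 mg/L.
Initial deficit D₀ = C_s − DO₀ = 8.22 − 7.382 = 0.8383 mg/L.
t_c = (1/1.359) ln[(1.59/0.231)(1 − 0.8383×1.359/(0.231×10.50))] = 0.7358 × ln(3.650) = 0.9527 d.
D_c = (0.231/1.59) × 10.50 × e^(−0.231×0.9527) = 0.1453 × 10.50 × 0.8025 = 1.224 mg/L.
Minimum DO = 8.22 − 1.224 = 6.996 mg/L.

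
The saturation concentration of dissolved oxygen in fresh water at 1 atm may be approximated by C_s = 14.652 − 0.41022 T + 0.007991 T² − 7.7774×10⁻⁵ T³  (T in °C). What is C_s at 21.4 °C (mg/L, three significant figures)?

C_s = 14.652 − 0.41022×21.4 + 0.007991×21.4² − 7.7774×10⁻⁵×21.4³ = 8.771 mg/L.

C_s ≈ 8.77 mg/L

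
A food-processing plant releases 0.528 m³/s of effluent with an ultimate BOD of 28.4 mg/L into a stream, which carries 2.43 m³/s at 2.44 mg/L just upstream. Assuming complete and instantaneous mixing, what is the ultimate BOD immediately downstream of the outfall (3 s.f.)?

7.07 mg/L

Flow-weighted mixing: C = (Q_r C_r + Q_w C_w)/(Q_r + Q_w)
= (2.43×2.44 + 0.528×28.4)/(2.43 + 0.528) = 20.92/2.958 = 7.074 mg/L.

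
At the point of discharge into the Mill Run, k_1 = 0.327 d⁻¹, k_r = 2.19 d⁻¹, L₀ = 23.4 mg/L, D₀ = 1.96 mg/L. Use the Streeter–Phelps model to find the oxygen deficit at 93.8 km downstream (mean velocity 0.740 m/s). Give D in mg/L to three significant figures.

D ≈ 2.46 mg/L

Travel time t = x/v = 93.8 km / (0.740 m/s) = 93800 m / 0.740 m/s = 126800 s = 1.467 d.
k_1 L₀/(k_r−k_1) = 0.327×23.4/(2.19−0.327) = 7.652/1.863 = 4.107 mg/L.
e^(−k_1 t) = e^(−0.327×1.467) = 0.6189; e^(−k_r t) = e^(−2.19×1.467) = 0.04024.
D = 4.107 × (0.6189 − 0.04024) + 1.96 × 0.04024 = 2.377 + 0.07887 = 2.456 mg/L.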